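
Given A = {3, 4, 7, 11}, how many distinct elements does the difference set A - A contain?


A - A = {a - a' : a, a' ∈ A}; |A| = 4.
Bounds: 2|A|-1 ≤ |A - A| ≤ |A|² - |A| + 1, i.e. 7 ≤ |A - A| ≤ 13.
Note: 0 ∈ A - A always (from a - a). The set is symmetric: if d ∈ A - A then -d ∈ A - A.
Enumerate nonzero differences d = a - a' with a > a' (then include -d):
Positive differences: {1, 3, 4, 7, 8}
Full difference set: {0} ∪ (positive diffs) ∪ (negative diffs).
|A - A| = 1 + 2·5 = 11 (matches direct enumeration: 11).

|A - A| = 11


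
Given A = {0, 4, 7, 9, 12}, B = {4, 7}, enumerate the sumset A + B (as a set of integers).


A + B = {a + b : a ∈ A, b ∈ B}.
Enumerate all |A|·|B| = 5·2 = 10 pairs (a, b) and collect distinct sums.
a = 0: 0+4=4, 0+7=7
a = 4: 4+4=8, 4+7=11
a = 7: 7+4=11, 7+7=14
a = 9: 9+4=13, 9+7=16
a = 12: 12+4=16, 12+7=19
Collecting distinct sums: A + B = {4, 7, 8, 11, 13, 14, 16, 19}
|A + B| = 8

A + B = {4, 7, 8, 11, 13, 14, 16, 19}


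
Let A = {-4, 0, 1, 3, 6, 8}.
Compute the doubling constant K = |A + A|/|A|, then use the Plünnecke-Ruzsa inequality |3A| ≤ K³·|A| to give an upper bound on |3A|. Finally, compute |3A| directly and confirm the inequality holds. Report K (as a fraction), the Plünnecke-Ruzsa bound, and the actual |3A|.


|A| = 6.
Step 1: Compute A + A by enumerating all 36 pairs.
A + A = {-8, -4, -3, -1, 0, 1, 2, 3, 4, 6, 7, 8, 9, 11, 12, 14, 16}, so |A + A| = 17.
Step 2: Doubling constant K = |A + A|/|A| = 17/6 = 17/6 ≈ 2.8333.
Step 3: Plünnecke-Ruzsa gives |3A| ≤ K³·|A| = (2.8333)³ · 6 ≈ 136.4722.
Step 4: Compute 3A = A + A + A directly by enumerating all triples (a,b,c) ∈ A³; |3A| = 31.
Step 5: Check 31 ≤ 136.4722? Yes ✓.

K = 17/6, Plünnecke-Ruzsa bound K³|A| ≈ 136.4722, |3A| = 31, inequality holds.


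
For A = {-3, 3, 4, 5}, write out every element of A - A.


A - A = {a - a' : a, a' ∈ A}.
Compute a - a' for each ordered pair (a, a'):
a = -3: -3--3=0, -3-3=-6, -3-4=-7, -3-5=-8
a = 3: 3--3=6, 3-3=0, 3-4=-1, 3-5=-2
a = 4: 4--3=7, 4-3=1, 4-4=0, 4-5=-1
a = 5: 5--3=8, 5-3=2, 5-4=1, 5-5=0
Collecting distinct values (and noting 0 appears from a-a):
A - A = {-8, -7, -6, -2, -1, 0, 1, 2, 6, 7, 8}
|A - A| = 11

A - A = {-8, -7, -6, -2, -1, 0, 1, 2, 6, 7, 8}


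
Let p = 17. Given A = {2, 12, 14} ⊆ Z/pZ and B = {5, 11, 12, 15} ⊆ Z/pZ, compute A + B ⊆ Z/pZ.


Work in Z/17Z: reduce every sum a + b modulo 17.
Enumerate all 12 pairs:
a = 2: 2+5=7, 2+11=13, 2+12=14, 2+15=0
a = 12: 12+5=0, 12+11=6, 12+12=7, 12+15=10
a = 14: 14+5=2, 14+11=8, 14+12=9, 14+15=12
Distinct residues collected: {0, 2, 6, 7, 8, 9, 10, 12, 13, 14}
|A + B| = 10 (out of 17 total residues).

A + B = {0, 2, 6, 7, 8, 9, 10, 12, 13, 14}


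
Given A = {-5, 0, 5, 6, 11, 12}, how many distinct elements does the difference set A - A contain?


A - A = {a - a' : a, a' ∈ A}; |A| = 6.
Bounds: 2|A|-1 ≤ |A - A| ≤ |A|² - |A| + 1, i.e. 11 ≤ |A - A| ≤ 31.
Note: 0 ∈ A - A always (from a - a). The set is symmetric: if d ∈ A - A then -d ∈ A - A.
Enumerate nonzero differences d = a - a' with a > a' (then include -d):
Positive differences: {1, 5, 6, 7, 10, 11, 12, 16, 17}
Full difference set: {0} ∪ (positive diffs) ∪ (negative diffs).
|A - A| = 1 + 2·9 = 19 (matches direct enumeration: 19).

|A - A| = 19


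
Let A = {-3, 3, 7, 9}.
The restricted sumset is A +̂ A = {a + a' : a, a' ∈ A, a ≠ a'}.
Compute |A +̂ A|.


Restricted sumset: A +̂ A = {a + a' : a ∈ A, a' ∈ A, a ≠ a'}.
Equivalently, take A + A and drop any sum 2a that is achievable ONLY as a + a for a ∈ A (i.e. sums representable only with equal summands).
Enumerate pairs (a, a') with a < a' (symmetric, so each unordered pair gives one sum; this covers all a ≠ a'):
  -3 + 3 = 0
  -3 + 7 = 4
  -3 + 9 = 6
  3 + 7 = 10
  3 + 9 = 12
  7 + 9 = 16
Collected distinct sums: {0, 4, 6, 10, 12, 16}
|A +̂ A| = 6
(Reference bound: |A +̂ A| ≥ 2|A| - 3 for |A| ≥ 2, with |A| = 4 giving ≥ 5.)

|A +̂ A| = 6


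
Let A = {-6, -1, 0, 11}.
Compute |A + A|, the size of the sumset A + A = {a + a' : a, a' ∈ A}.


A + A = {a + a' : a, a' ∈ A}; |A| = 4.
General bounds: 2|A| - 1 ≤ |A + A| ≤ |A|(|A|+1)/2, i.e. 7 ≤ |A + A| ≤ 10.
Lower bound 2|A|-1 is attained iff A is an arithmetic progression.
Enumerate sums a + a' for a ≤ a' (symmetric, so this suffices):
a = -6: -6+-6=-12, -6+-1=-7, -6+0=-6, -6+11=5
a = -1: -1+-1=-2, -1+0=-1, -1+11=10
a = 0: 0+0=0, 0+11=11
a = 11: 11+11=22
Distinct sums: {-12, -7, -6, -2, -1, 0, 5, 10, 11, 22}
|A + A| = 10

|A + A| = 10


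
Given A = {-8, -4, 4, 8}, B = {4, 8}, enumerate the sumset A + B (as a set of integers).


A + B = {a + b : a ∈ A, b ∈ B}.
Enumerate all |A|·|B| = 4·2 = 8 pairs (a, b) and collect distinct sums.
a = -8: -8+4=-4, -8+8=0
a = -4: -4+4=0, -4+8=4
a = 4: 4+4=8, 4+8=12
a = 8: 8+4=12, 8+8=16
Collecting distinct sums: A + B = {-4, 0, 4, 8, 12, 16}
|A + B| = 6

A + B = {-4, 0, 4, 8, 12, 16}


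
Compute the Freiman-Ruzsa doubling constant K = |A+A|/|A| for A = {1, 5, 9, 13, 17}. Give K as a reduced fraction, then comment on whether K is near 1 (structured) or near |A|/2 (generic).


|A| = 5.
Compute A + A by enumerating all 25 pairs.
A + A = {2, 6, 10, 14, 18, 22, 26, 30, 34}, so |A + A| = 9.
K = |A + A| / |A| = 9/5 (already in lowest terms) ≈ 1.8000.
Reference: AP of size 5 gives K = 9/5 ≈ 1.8000; a fully generic set of size 5 gives K ≈ 3.0000.

|A| = 5, |A + A| = 9, K = 9/5.


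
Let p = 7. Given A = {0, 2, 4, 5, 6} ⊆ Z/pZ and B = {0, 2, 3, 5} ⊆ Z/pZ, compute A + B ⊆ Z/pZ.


Work in Z/7Z: reduce every sum a + b modulo 7.
Enumerate all 20 pairs:
a = 0: 0+0=0, 0+2=2, 0+3=3, 0+5=5
a = 2: 2+0=2, 2+2=4, 2+3=5, 2+5=0
a = 4: 4+0=4, 4+2=6, 4+3=0, 4+5=2
a = 5: 5+0=5, 5+2=0, 5+3=1, 5+5=3
a = 6: 6+0=6, 6+2=1, 6+3=2, 6+5=4
Distinct residues collected: {0, 1, 2, 3, 4, 5, 6}
|A + B| = 7 (out of 7 total residues).

A + B = {0, 1, 2, 3, 4, 5, 6}


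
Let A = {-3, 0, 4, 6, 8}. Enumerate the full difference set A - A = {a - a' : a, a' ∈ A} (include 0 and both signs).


A - A = {a - a' : a, a' ∈ A}.
Compute a - a' for each ordered pair (a, a'):
a = -3: -3--3=0, -3-0=-3, -3-4=-7, -3-6=-9, -3-8=-11
a = 0: 0--3=3, 0-0=0, 0-4=-4, 0-6=-6, 0-8=-8
a = 4: 4--3=7, 4-0=4, 4-4=0, 4-6=-2, 4-8=-4
a = 6: 6--3=9, 6-0=6, 6-4=2, 6-6=0, 6-8=-2
a = 8: 8--3=11, 8-0=8, 8-4=4, 8-6=2, 8-8=0
Collecting distinct values (and noting 0 appears from a-a):
A - A = {-11, -9, -8, -7, -6, -4, -3, -2, 0, 2, 3, 4, 6, 7, 8, 9, 11}
|A - A| = 17

A - A = {-11, -9, -8, -7, -6, -4, -3, -2, 0, 2, 3, 4, 6, 7, 8, 9, 11}


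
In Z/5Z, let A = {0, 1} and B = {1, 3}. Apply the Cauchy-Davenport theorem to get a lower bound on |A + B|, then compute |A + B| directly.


Cauchy-Davenport: |A + B| ≥ min(p, |A| + |B| - 1) for A, B nonempty in Z/pZ.
|A| = 2, |B| = 2, p = 5.
CD lower bound = min(5, 2 + 2 - 1) = min(5, 3) = 3.
Compute A + B mod 5 directly:
a = 0: 0+1=1, 0+3=3
a = 1: 1+1=2, 1+3=4
A + B = {1, 2, 3, 4}, so |A + B| = 4.
Verify: 4 ≥ 3? Yes ✓.

CD lower bound = 3, actual |A + B| = 4.


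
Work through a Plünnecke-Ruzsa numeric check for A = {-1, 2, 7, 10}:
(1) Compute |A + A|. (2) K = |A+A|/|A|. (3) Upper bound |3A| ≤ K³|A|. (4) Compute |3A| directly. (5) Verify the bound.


|A| = 4.
Step 1: Compute A + A by enumerating all 16 pairs.
A + A = {-2, 1, 4, 6, 9, 12, 14, 17, 20}, so |A + A| = 9.
Step 2: Doubling constant K = |A + A|/|A| = 9/4 = 9/4 ≈ 2.2500.
Step 3: Plünnecke-Ruzsa gives |3A| ≤ K³·|A| = (2.2500)³ · 4 ≈ 45.5625.
Step 4: Compute 3A = A + A + A directly by enumerating all triples (a,b,c) ∈ A³; |3A| = 16.
Step 5: Check 16 ≤ 45.5625? Yes ✓.

K = 9/4, Plünnecke-Ruzsa bound K³|A| ≈ 45.5625, |3A| = 16, inequality holds.


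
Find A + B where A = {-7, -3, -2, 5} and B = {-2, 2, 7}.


A + B = {a + b : a ∈ A, b ∈ B}.
Enumerate all |A|·|B| = 4·3 = 12 pairs (a, b) and collect distinct sums.
a = -7: -7+-2=-9, -7+2=-5, -7+7=0
a = -3: -3+-2=-5, -3+2=-1, -3+7=4
a = -2: -2+-2=-4, -2+2=0, -2+7=5
a = 5: 5+-2=3, 5+2=7, 5+7=12
Collecting distinct sums: A + B = {-9, -5, -4, -1, 0, 3, 4, 5, 7, 12}
|A + B| = 10

A + B = {-9, -5, -4, -1, 0, 3, 4, 5, 7, 12}


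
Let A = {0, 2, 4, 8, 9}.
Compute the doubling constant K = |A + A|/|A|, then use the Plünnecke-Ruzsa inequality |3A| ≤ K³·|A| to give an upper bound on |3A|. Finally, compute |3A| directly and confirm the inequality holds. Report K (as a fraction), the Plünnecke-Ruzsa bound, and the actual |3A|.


|A| = 5.
Step 1: Compute A + A by enumerating all 25 pairs.
A + A = {0, 2, 4, 6, 8, 9, 10, 11, 12, 13, 16, 17, 18}, so |A + A| = 13.
Step 2: Doubling constant K = |A + A|/|A| = 13/5 = 13/5 ≈ 2.6000.
Step 3: Plünnecke-Ruzsa gives |3A| ≤ K³·|A| = (2.6000)³ · 5 ≈ 87.8800.
Step 4: Compute 3A = A + A + A directly by enumerating all triples (a,b,c) ∈ A³; |3A| = 23.
Step 5: Check 23 ≤ 87.8800? Yes ✓.

K = 13/5, Plünnecke-Ruzsa bound K³|A| ≈ 87.8800, |3A| = 23, inequality holds.


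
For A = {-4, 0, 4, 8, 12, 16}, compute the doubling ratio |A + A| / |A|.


|A| = 6.
Compute A + A by enumerating all 36 pairs.
A + A = {-8, -4, 0, 4, 8, 12, 16, 20, 24, 28, 32}, so |A + A| = 11.
K = |A + A| / |A| = 11/6 (already in lowest terms) ≈ 1.8333.
Reference: AP of size 6 gives K = 11/6 ≈ 1.8333; a fully generic set of size 6 gives K ≈ 3.5000.

|A| = 6, |A + A| = 11, K = 11/6.


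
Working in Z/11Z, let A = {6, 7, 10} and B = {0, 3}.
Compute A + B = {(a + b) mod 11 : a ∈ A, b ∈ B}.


Work in Z/11Z: reduce every sum a + b modulo 11.
Enumerate all 6 pairs:
a = 6: 6+0=6, 6+3=9
a = 7: 7+0=7, 7+3=10
a = 10: 10+0=10, 10+3=2
Distinct residues collected: {2, 6, 7, 9, 10}
|A + B| = 5 (out of 11 total residues).

A + B = {2, 6, 7, 9, 10}


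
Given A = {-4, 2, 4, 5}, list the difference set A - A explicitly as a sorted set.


A - A = {a - a' : a, a' ∈ A}.
Compute a - a' for each ordered pair (a, a'):
a = -4: -4--4=0, -4-2=-6, -4-4=-8, -4-5=-9
a = 2: 2--4=6, 2-2=0, 2-4=-2, 2-5=-3
a = 4: 4--4=8, 4-2=2, 4-4=0, 4-5=-1
a = 5: 5--4=9, 5-2=3, 5-4=1, 5-5=0
Collecting distinct values (and noting 0 appears from a-a):
A - A = {-9, -8, -6, -3, -2, -1, 0, 1, 2, 3, 6, 8, 9}
|A - A| = 13

A - A = {-9, -8, -6, -3, -2, -1, 0, 1, 2, 3, 6, 8, 9}


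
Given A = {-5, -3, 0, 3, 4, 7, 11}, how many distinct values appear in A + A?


A + A = {a + a' : a, a' ∈ A}; |A| = 7.
General bounds: 2|A| - 1 ≤ |A + A| ≤ |A|(|A|+1)/2, i.e. 13 ≤ |A + A| ≤ 28.
Lower bound 2|A|-1 is attained iff A is an arithmetic progression.
Enumerate sums a + a' for a ≤ a' (symmetric, so this suffices):
a = -5: -5+-5=-10, -5+-3=-8, -5+0=-5, -5+3=-2, -5+4=-1, -5+7=2, -5+11=6
a = -3: -3+-3=-6, -3+0=-3, -3+3=0, -3+4=1, -3+7=4, -3+11=8
a = 0: 0+0=0, 0+3=3, 0+4=4, 0+7=7, 0+11=11
a = 3: 3+3=6, 3+4=7, 3+7=10, 3+11=14
a = 4: 4+4=8, 4+7=11, 4+11=15
a = 7: 7+7=14, 7+11=18
a = 11: 11+11=22
Distinct sums: {-10, -8, -6, -5, -3, -2, -1, 0, 1, 2, 3, 4, 6, 7, 8, 10, 11, 14, 15, 18, 22}
|A + A| = 21

|A + A| = 21


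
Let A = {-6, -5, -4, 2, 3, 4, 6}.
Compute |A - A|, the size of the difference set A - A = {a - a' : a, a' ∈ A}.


A - A = {a - a' : a, a' ∈ A}; |A| = 7.
Bounds: 2|A|-1 ≤ |A - A| ≤ |A|² - |A| + 1, i.e. 13 ≤ |A - A| ≤ 43.
Note: 0 ∈ A - A always (from a - a). The set is symmetric: if d ∈ A - A then -d ∈ A - A.
Enumerate nonzero differences d = a - a' with a > a' (then include -d):
Positive differences: {1, 2, 3, 4, 6, 7, 8, 9, 10, 11, 12}
Full difference set: {0} ∪ (positive diffs) ∪ (negative diffs).
|A - A| = 1 + 2·11 = 23 (matches direct enumeration: 23).

|A - A| = 23


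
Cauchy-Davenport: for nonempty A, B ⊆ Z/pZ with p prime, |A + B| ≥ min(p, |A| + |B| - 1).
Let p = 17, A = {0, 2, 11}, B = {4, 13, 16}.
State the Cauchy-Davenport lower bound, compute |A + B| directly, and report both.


Cauchy-Davenport: |A + B| ≥ min(p, |A| + |B| - 1) for A, B nonempty in Z/pZ.
|A| = 3, |B| = 3, p = 17.
CD lower bound = min(17, 3 + 3 - 1) = min(17, 5) = 5.
Compute A + B mod 17 directly:
a = 0: 0+4=4, 0+13=13, 0+16=16
a = 2: 2+4=6, 2+13=15, 2+16=1
a = 11: 11+4=15, 11+13=7, 11+16=10
A + B = {1, 4, 6, 7, 10, 13, 15, 16}, so |A + B| = 8.
Verify: 8 ≥ 5? Yes ✓.

CD lower bound = 5, actual |A + B| = 8.


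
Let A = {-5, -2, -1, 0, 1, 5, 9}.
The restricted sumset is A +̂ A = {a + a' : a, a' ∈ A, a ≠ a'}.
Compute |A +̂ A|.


Restricted sumset: A +̂ A = {a + a' : a ∈ A, a' ∈ A, a ≠ a'}.
Equivalently, take A + A and drop any sum 2a that is achievable ONLY as a + a for a ∈ A (i.e. sums representable only with equal summands).
Enumerate pairs (a, a') with a < a' (symmetric, so each unordered pair gives one sum; this covers all a ≠ a'):
  -5 + -2 = -7
  -5 + -1 = -6
  -5 + 0 = -5
  -5 + 1 = -4
  -5 + 5 = 0
  -5 + 9 = 4
  -2 + -1 = -3
  -2 + 0 = -2
  -2 + 1 = -1
  -2 + 5 = 3
  -2 + 9 = 7
  -1 + 0 = -1
  -1 + 1 = 0
  -1 + 5 = 4
  -1 + 9 = 8
  0 + 1 = 1
  0 + 5 = 5
  0 + 9 = 9
  1 + 5 = 6
  1 + 9 = 10
  5 + 9 = 14
Collected distinct sums: {-7, -6, -5, -4, -3, -2, -1, 0, 1, 3, 4, 5, 6, 7, 8, 9, 10, 14}
|A +̂ A| = 18
(Reference bound: |A +̂ A| ≥ 2|A| - 3 for |A| ≥ 2, with |A| = 7 giving ≥ 11.)

|A +̂ A| = 18


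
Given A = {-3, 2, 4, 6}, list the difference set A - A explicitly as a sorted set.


A - A = {a - a' : a, a' ∈ A}.
Compute a - a' for each ordered pair (a, a'):
a = -3: -3--3=0, -3-2=-5, -3-4=-7, -3-6=-9
a = 2: 2--3=5, 2-2=0, 2-4=-2, 2-6=-4
a = 4: 4--3=7, 4-2=2, 4-4=0, 4-6=-2
a = 6: 6--3=9, 6-2=4, 6-4=2, 6-6=0
Collecting distinct values (and noting 0 appears from a-a):
A - A = {-9, -7, -5, -4, -2, 0, 2, 4, 5, 7, 9}
|A - A| = 11

A - A = {-9, -7, -5, -4, -2, 0, 2, 4, 5, 7, 9}


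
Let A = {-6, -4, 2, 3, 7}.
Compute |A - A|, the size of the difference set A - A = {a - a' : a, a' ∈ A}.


A - A = {a - a' : a, a' ∈ A}; |A| = 5.
Bounds: 2|A|-1 ≤ |A - A| ≤ |A|² - |A| + 1, i.e. 9 ≤ |A - A| ≤ 21.
Note: 0 ∈ A - A always (from a - a). The set is symmetric: if d ∈ A - A then -d ∈ A - A.
Enumerate nonzero differences d = a - a' with a > a' (then include -d):
Positive differences: {1, 2, 4, 5, 6, 7, 8, 9, 11, 13}
Full difference set: {0} ∪ (positive diffs) ∪ (negative diffs).
|A - A| = 1 + 2·10 = 21 (matches direct enumeration: 21).

|A - A| = 21


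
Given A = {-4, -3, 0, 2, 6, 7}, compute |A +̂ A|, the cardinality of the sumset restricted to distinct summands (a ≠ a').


Restricted sumset: A +̂ A = {a + a' : a ∈ A, a' ∈ A, a ≠ a'}.
Equivalently, take A + A and drop any sum 2a that is achievable ONLY as a + a for a ∈ A (i.e. sums representable only with equal summands).
Enumerate pairs (a, a') with a < a' (symmetric, so each unordered pair gives one sum; this covers all a ≠ a'):
  -4 + -3 = -7
  -4 + 0 = -4
  -4 + 2 = -2
  -4 + 6 = 2
  -4 + 7 = 3
  -3 + 0 = -3
  -3 + 2 = -1
  -3 + 6 = 3
  -3 + 7 = 4
  0 + 2 = 2
  0 + 6 = 6
  0 + 7 = 7
  2 + 6 = 8
  2 + 7 = 9
  6 + 7 = 13
Collected distinct sums: {-7, -4, -3, -2, -1, 2, 3, 4, 6, 7, 8, 9, 13}
|A +̂ A| = 13
(Reference bound: |A +̂ A| ≥ 2|A| - 3 for |A| ≥ 2, with |A| = 6 giving ≥ 9.)

|A +̂ A| = 13


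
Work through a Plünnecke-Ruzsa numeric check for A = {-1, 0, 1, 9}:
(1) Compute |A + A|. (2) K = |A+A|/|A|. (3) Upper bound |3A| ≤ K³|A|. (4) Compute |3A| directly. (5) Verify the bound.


|A| = 4.
Step 1: Compute A + A by enumerating all 16 pairs.
A + A = {-2, -1, 0, 1, 2, 8, 9, 10, 18}, so |A + A| = 9.
Step 2: Doubling constant K = |A + A|/|A| = 9/4 = 9/4 ≈ 2.2500.
Step 3: Plünnecke-Ruzsa gives |3A| ≤ K³·|A| = (2.2500)³ · 4 ≈ 45.5625.
Step 4: Compute 3A = A + A + A directly by enumerating all triples (a,b,c) ∈ A³; |3A| = 16.
Step 5: Check 16 ≤ 45.5625? Yes ✓.

K = 9/4, Plünnecke-Ruzsa bound K³|A| ≈ 45.5625, |3A| = 16, inequality holds.


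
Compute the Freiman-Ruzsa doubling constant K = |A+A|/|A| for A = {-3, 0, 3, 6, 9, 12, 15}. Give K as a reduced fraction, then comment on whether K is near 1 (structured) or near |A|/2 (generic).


|A| = 7.
Compute A + A by enumerating all 49 pairs.
A + A = {-6, -3, 0, 3, 6, 9, 12, 15, 18, 21, 24, 27, 30}, so |A + A| = 13.
K = |A + A| / |A| = 13/7 (already in lowest terms) ≈ 1.8571.
Reference: AP of size 7 gives K = 13/7 ≈ 1.8571; a fully generic set of size 7 gives K ≈ 4.0000.

|A| = 7, |A + A| = 13, K = 13/7.


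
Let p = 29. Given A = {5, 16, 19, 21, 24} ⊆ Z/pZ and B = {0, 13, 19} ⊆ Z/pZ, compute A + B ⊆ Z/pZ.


Work in Z/29Z: reduce every sum a + b modulo 29.
Enumerate all 15 pairs:
a = 5: 5+0=5, 5+13=18, 5+19=24
a = 16: 16+0=16, 16+13=0, 16+19=6
a = 19: 19+0=19, 19+13=3, 19+19=9
a = 21: 21+0=21, 21+13=5, 21+19=11
a = 24: 24+0=24, 24+13=8, 24+19=14
Distinct residues collected: {0, 3, 5, 6, 8, 9, 11, 14, 16, 18, 19, 21, 24}
|A + B| = 13 (out of 29 total residues).

A + B = {0, 3, 5, 6, 8, 9, 11, 14, 16, 18, 19, 21, 24}


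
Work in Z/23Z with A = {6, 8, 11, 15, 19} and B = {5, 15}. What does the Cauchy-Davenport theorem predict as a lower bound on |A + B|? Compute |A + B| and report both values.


Cauchy-Davenport: |A + B| ≥ min(p, |A| + |B| - 1) for A, B nonempty in Z/pZ.
|A| = 5, |B| = 2, p = 23.
CD lower bound = min(23, 5 + 2 - 1) = min(23, 6) = 6.
Compute A + B mod 23 directly:
a = 6: 6+5=11, 6+15=21
a = 8: 8+5=13, 8+15=0
a = 11: 11+5=16, 11+15=3
a = 15: 15+5=20, 15+15=7
a = 19: 19+5=1, 19+15=11
A + B = {0, 1, 3, 7, 11, 13, 16, 20, 21}, so |A + B| = 9.
Verify: 9 ≥ 6? Yes ✓.

CD lower bound = 6, actual |A + B| = 9.


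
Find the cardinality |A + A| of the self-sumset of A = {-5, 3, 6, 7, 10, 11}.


A + A = {a + a' : a, a' ∈ A}; |A| = 6.
General bounds: 2|A| - 1 ≤ |A + A| ≤ |A|(|A|+1)/2, i.e. 11 ≤ |A + A| ≤ 21.
Lower bound 2|A|-1 is attained iff A is an arithmetic progression.
Enumerate sums a + a' for a ≤ a' (symmetric, so this suffices):
a = -5: -5+-5=-10, -5+3=-2, -5+6=1, -5+7=2, -5+10=5, -5+11=6
a = 3: 3+3=6, 3+6=9, 3+7=10, 3+10=13, 3+11=14
a = 6: 6+6=12, 6+7=13, 6+10=16, 6+11=17
a = 7: 7+7=14, 7+10=17, 7+11=18
a = 10: 10+10=20, 10+11=21
a = 11: 11+11=22
Distinct sums: {-10, -2, 1, 2, 5, 6, 9, 10, 12, 13, 14, 16, 17, 18, 20, 21, 22}
|A + A| = 17

|A + A| = 17


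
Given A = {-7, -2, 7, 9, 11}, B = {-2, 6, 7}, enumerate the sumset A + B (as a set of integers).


A + B = {a + b : a ∈ A, b ∈ B}.
Enumerate all |A|·|B| = 5·3 = 15 pairs (a, b) and collect distinct sums.
a = -7: -7+-2=-9, -7+6=-1, -7+7=0
a = -2: -2+-2=-4, -2+6=4, -2+7=5
a = 7: 7+-2=5, 7+6=13, 7+7=14
a = 9: 9+-2=7, 9+6=15, 9+7=16
a = 11: 11+-2=9, 11+6=17, 11+7=18
Collecting distinct sums: A + B = {-9, -4, -1, 0, 4, 5, 7, 9, 13, 14, 15, 16, 17, 18}
|A + B| = 14

A + B = {-9, -4, -1, 0, 4, 5, 7, 9, 13, 14, 15, 16, 17, 18}


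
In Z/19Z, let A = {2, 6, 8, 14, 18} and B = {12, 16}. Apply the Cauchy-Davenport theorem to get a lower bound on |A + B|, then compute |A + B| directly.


Cauchy-Davenport: |A + B| ≥ min(p, |A| + |B| - 1) for A, B nonempty in Z/pZ.
|A| = 5, |B| = 2, p = 19.
CD lower bound = min(19, 5 + 2 - 1) = min(19, 6) = 6.
Compute A + B mod 19 directly:
a = 2: 2+12=14, 2+16=18
a = 6: 6+12=18, 6+16=3
a = 8: 8+12=1, 8+16=5
a = 14: 14+12=7, 14+16=11
a = 18: 18+12=11, 18+16=15
A + B = {1, 3, 5, 7, 11, 14, 15, 18}, so |A + B| = 8.
Verify: 8 ≥ 6? Yes ✓.

CD lower bound = 6, actual |A + B| = 8.


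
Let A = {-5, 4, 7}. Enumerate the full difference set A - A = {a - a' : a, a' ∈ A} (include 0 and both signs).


A - A = {a - a' : a, a' ∈ A}.
Compute a - a' for each ordered pair (a, a'):
a = -5: -5--5=0, -5-4=-9, -5-7=-12
a = 4: 4--5=9, 4-4=0, 4-7=-3
a = 7: 7--5=12, 7-4=3, 7-7=0
Collecting distinct values (and noting 0 appears from a-a):
A - A = {-12, -9, -3, 0, 3, 9, 12}
|A - A| = 7

A - A = {-12, -9, -3, 0, 3, 9, 12}


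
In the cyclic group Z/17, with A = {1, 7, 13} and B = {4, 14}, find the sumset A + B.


Work in Z/17Z: reduce every sum a + b modulo 17.
Enumerate all 6 pairs:
a = 1: 1+4=5, 1+14=15
a = 7: 7+4=11, 7+14=4
a = 13: 13+4=0, 13+14=10
Distinct residues collected: {0, 4, 5, 10, 11, 15}
|A + B| = 6 (out of 17 total residues).

A + B = {0, 4, 5, 10, 11, 15}


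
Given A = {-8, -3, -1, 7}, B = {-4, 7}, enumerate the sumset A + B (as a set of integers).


A + B = {a + b : a ∈ A, b ∈ B}.
Enumerate all |A|·|B| = 4·2 = 8 pairs (a, b) and collect distinct sums.
a = -8: -8+-4=-12, -8+7=-1
a = -3: -3+-4=-7, -3+7=4
a = -1: -1+-4=-5, -1+7=6
a = 7: 7+-4=3, 7+7=14
Collecting distinct sums: A + B = {-12, -7, -5, -1, 3, 4, 6, 14}
|A + B| = 8

A + B = {-12, -7, -5, -1, 3, 4, 6, 14}


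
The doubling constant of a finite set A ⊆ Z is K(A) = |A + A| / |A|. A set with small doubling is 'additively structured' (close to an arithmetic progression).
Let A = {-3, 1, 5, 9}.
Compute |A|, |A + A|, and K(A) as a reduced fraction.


|A| = 4.
Compute A + A by enumerating all 16 pairs.
A + A = {-6, -2, 2, 6, 10, 14, 18}, so |A + A| = 7.
K = |A + A| / |A| = 7/4 (already in lowest terms) ≈ 1.7500.
Reference: AP of size 4 gives K = 7/4 ≈ 1.7500; a fully generic set of size 4 gives K ≈ 2.5000.

|A| = 4, |A + A| = 7, K = 7/4.


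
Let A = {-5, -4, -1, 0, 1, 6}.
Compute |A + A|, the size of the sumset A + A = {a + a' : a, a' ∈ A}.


A + A = {a + a' : a, a' ∈ A}; |A| = 6.
General bounds: 2|A| - 1 ≤ |A + A| ≤ |A|(|A|+1)/2, i.e. 11 ≤ |A + A| ≤ 21.
Lower bound 2|A|-1 is attained iff A is an arithmetic progression.
Enumerate sums a + a' for a ≤ a' (symmetric, so this suffices):
a = -5: -5+-5=-10, -5+-4=-9, -5+-1=-6, -5+0=-5, -5+1=-4, -5+6=1
a = -4: -4+-4=-8, -4+-1=-5, -4+0=-4, -4+1=-3, -4+6=2
a = -1: -1+-1=-2, -1+0=-1, -1+1=0, -1+6=5
a = 0: 0+0=0, 0+1=1, 0+6=6
a = 1: 1+1=2, 1+6=7
a = 6: 6+6=12
Distinct sums: {-10, -9, -8, -6, -5, -4, -3, -2, -1, 0, 1, 2, 5, 6, 7, 12}
|A + A| = 16

|A + A| = 16


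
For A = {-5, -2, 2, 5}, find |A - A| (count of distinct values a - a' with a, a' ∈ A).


A - A = {a - a' : a, a' ∈ A}; |A| = 4.
Bounds: 2|A|-1 ≤ |A - A| ≤ |A|² - |A| + 1, i.e. 7 ≤ |A - A| ≤ 13.
Note: 0 ∈ A - A always (from a - a). The set is symmetric: if d ∈ A - A then -d ∈ A - A.
Enumerate nonzero differences d = a - a' with a > a' (then include -d):
Positive differences: {3, 4, 7, 10}
Full difference set: {0} ∪ (positive diffs) ∪ (negative diffs).
|A - A| = 1 + 2·4 = 9 (matches direct enumeration: 9).

|A - A| = 9


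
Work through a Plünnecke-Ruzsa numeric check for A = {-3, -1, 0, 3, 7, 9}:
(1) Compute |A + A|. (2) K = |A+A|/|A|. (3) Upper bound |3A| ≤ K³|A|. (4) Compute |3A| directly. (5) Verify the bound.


|A| = 6.
Step 1: Compute A + A by enumerating all 36 pairs.
A + A = {-6, -4, -3, -2, -1, 0, 2, 3, 4, 6, 7, 8, 9, 10, 12, 14, 16, 18}, so |A + A| = 18.
Step 2: Doubling constant K = |A + A|/|A| = 18/6 = 18/6 ≈ 3.0000.
Step 3: Plünnecke-Ruzsa gives |3A| ≤ K³·|A| = (3.0000)³ · 6 ≈ 162.0000.
Step 4: Compute 3A = A + A + A directly by enumerating all triples (a,b,c) ∈ A³; |3A| = 32.
Step 5: Check 32 ≤ 162.0000? Yes ✓.

K = 18/6, Plünnecke-Ruzsa bound K³|A| ≈ 162.0000, |3A| = 32, inequality holds.


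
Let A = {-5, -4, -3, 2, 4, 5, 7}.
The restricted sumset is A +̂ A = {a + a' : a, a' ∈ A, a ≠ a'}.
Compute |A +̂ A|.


Restricted sumset: A +̂ A = {a + a' : a ∈ A, a' ∈ A, a ≠ a'}.
Equivalently, take A + A and drop any sum 2a that is achievable ONLY as a + a for a ∈ A (i.e. sums representable only with equal summands).
Enumerate pairs (a, a') with a < a' (symmetric, so each unordered pair gives one sum; this covers all a ≠ a'):
  -5 + -4 = -9
  -5 + -3 = -8
  -5 + 2 = -3
  -5 + 4 = -1
  -5 + 5 = 0
  -5 + 7 = 2
  -4 + -3 = -7
  -4 + 2 = -2
  -4 + 4 = 0
  -4 + 5 = 1
  -4 + 7 = 3
  -3 + 2 = -1
  -3 + 4 = 1
  -3 + 5 = 2
  -3 + 7 = 4
  2 + 4 = 6
  2 + 5 = 7
  2 + 7 = 9
  4 + 5 = 9
  4 + 7 = 11
  5 + 7 = 12
Collected distinct sums: {-9, -8, -7, -3, -2, -1, 0, 1, 2, 3, 4, 6, 7, 9, 11, 12}
|A +̂ A| = 16
(Reference bound: |A +̂ A| ≥ 2|A| - 3 for |A| ≥ 2, with |A| = 7 giving ≥ 11.)

|A +̂ A| = 16


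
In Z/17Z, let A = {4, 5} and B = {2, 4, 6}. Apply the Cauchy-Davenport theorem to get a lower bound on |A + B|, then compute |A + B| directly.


Cauchy-Davenport: |A + B| ≥ min(p, |A| + |B| - 1) for A, B nonempty in Z/pZ.
|A| = 2, |B| = 3, p = 17.
CD lower bound = min(17, 2 + 3 - 1) = min(17, 4) = 4.
Compute A + B mod 17 directly:
a = 4: 4+2=6, 4+4=8, 4+6=10
a = 5: 5+2=7, 5+4=9, 5+6=11
A + B = {6, 7, 8, 9, 10, 11}, so |A + B| = 6.
Verify: 6 ≥ 4? Yes ✓.

CD lower bound = 4, actual |A + B| = 6.


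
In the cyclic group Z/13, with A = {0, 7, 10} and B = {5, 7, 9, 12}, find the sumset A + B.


Work in Z/13Z: reduce every sum a + b modulo 13.
Enumerate all 12 pairs:
a = 0: 0+5=5, 0+7=7, 0+9=9, 0+12=12
a = 7: 7+5=12, 7+7=1, 7+9=3, 7+12=6
a = 10: 10+5=2, 10+7=4, 10+9=6, 10+12=9
Distinct residues collected: {1, 2, 3, 4, 5, 6, 7, 9, 12}
|A + B| = 9 (out of 13 total residues).

A + B = {1, 2, 3, 4, 5, 6, 7, 9, 12}


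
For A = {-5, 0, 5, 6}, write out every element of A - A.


A - A = {a - a' : a, a' ∈ A}.
Compute a - a' for each ordered pair (a, a'):
a = -5: -5--5=0, -5-0=-5, -5-5=-10, -5-6=-11
a = 0: 0--5=5, 0-0=0, 0-5=-5, 0-6=-6
a = 5: 5--5=10, 5-0=5, 5-5=0, 5-6=-1
a = 6: 6--5=11, 6-0=6, 6-5=1, 6-6=0
Collecting distinct values (and noting 0 appears from a-a):
A - A = {-11, -10, -6, -5, -1, 0, 1, 5, 6, 10, 11}
|A - A| = 11

A - A = {-11, -10, -6, -5, -1, 0, 1, 5, 6, 10, 11}


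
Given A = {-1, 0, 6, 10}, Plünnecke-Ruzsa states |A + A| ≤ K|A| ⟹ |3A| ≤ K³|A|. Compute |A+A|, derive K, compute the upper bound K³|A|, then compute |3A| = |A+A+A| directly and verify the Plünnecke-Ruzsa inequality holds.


|A| = 4.
Step 1: Compute A + A by enumerating all 16 pairs.
A + A = {-2, -1, 0, 5, 6, 9, 10, 12, 16, 20}, so |A + A| = 10.
Step 2: Doubling constant K = |A + A|/|A| = 10/4 = 10/4 ≈ 2.5000.
Step 3: Plünnecke-Ruzsa gives |3A| ≤ K³·|A| = (2.5000)³ · 4 ≈ 62.5000.
Step 4: Compute 3A = A + A + A directly by enumerating all triples (a,b,c) ∈ A³; |3A| = 20.
Step 5: Check 20 ≤ 62.5000? Yes ✓.

K = 10/4, Plünnecke-Ruzsa bound K³|A| ≈ 62.5000, |3A| = 20, inequality holds.


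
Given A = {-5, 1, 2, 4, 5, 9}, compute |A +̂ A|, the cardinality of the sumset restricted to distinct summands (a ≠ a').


Restricted sumset: A +̂ A = {a + a' : a ∈ A, a' ∈ A, a ≠ a'}.
Equivalently, take A + A and drop any sum 2a that is achievable ONLY as a + a for a ∈ A (i.e. sums representable only with equal summands).
Enumerate pairs (a, a') with a < a' (symmetric, so each unordered pair gives one sum; this covers all a ≠ a'):
  -5 + 1 = -4
  -5 + 2 = -3
  -5 + 4 = -1
  -5 + 5 = 0
  -5 + 9 = 4
  1 + 2 = 3
  1 + 4 = 5
  1 + 5 = 6
  1 + 9 = 10
  2 + 4 = 6
  2 + 5 = 7
  2 + 9 = 11
  4 + 5 = 9
  4 + 9 = 13
  5 + 9 = 14
Collected distinct sums: {-4, -3, -1, 0, 3, 4, 5, 6, 7, 9, 10, 11, 13, 14}
|A +̂ A| = 14
(Reference bound: |A +̂ A| ≥ 2|A| - 3 for |A| ≥ 2, with |A| = 6 giving ≥ 9.)

|A +̂ A| = 14


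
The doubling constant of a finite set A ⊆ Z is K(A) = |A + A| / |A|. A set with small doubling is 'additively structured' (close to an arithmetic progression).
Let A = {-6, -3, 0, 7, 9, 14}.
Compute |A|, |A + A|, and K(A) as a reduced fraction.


|A| = 6.
Compute A + A by enumerating all 36 pairs.
A + A = {-12, -9, -6, -3, 0, 1, 3, 4, 6, 7, 8, 9, 11, 14, 16, 18, 21, 23, 28}, so |A + A| = 19.
K = |A + A| / |A| = 19/6 (already in lowest terms) ≈ 3.1667.
Reference: AP of size 6 gives K = 11/6 ≈ 1.8333; a fully generic set of size 6 gives K ≈ 3.5000.

|A| = 6, |A + A| = 19, K = 19/6.


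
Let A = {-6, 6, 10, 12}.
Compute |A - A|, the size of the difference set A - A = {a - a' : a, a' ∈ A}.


A - A = {a - a' : a, a' ∈ A}; |A| = 4.
Bounds: 2|A|-1 ≤ |A - A| ≤ |A|² - |A| + 1, i.e. 7 ≤ |A - A| ≤ 13.
Note: 0 ∈ A - A always (from a - a). The set is symmetric: if d ∈ A - A then -d ∈ A - A.
Enumerate nonzero differences d = a - a' with a > a' (then include -d):
Positive differences: {2, 4, 6, 12, 16, 18}
Full difference set: {0} ∪ (positive diffs) ∪ (negative diffs).
|A - A| = 1 + 2·6 = 13 (matches direct enumeration: 13).

|A - A| = 13


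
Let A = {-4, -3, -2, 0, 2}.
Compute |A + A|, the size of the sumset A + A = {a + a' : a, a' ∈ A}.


A + A = {a + a' : a, a' ∈ A}; |A| = 5.
General bounds: 2|A| - 1 ≤ |A + A| ≤ |A|(|A|+1)/2, i.e. 9 ≤ |A + A| ≤ 15.
Lower bound 2|A|-1 is attained iff A is an arithmetic progression.
Enumerate sums a + a' for a ≤ a' (symmetric, so this suffices):
a = -4: -4+-4=-8, -4+-3=-7, -4+-2=-6, -4+0=-4, -4+2=-2
a = -3: -3+-3=-6, -3+-2=-5, -3+0=-3, -3+2=-1
a = -2: -2+-2=-4, -2+0=-2, -2+2=0
a = 0: 0+0=0, 0+2=2
a = 2: 2+2=4
Distinct sums: {-8, -7, -6, -5, -4, -3, -2, -1, 0, 2, 4}
|A + A| = 11

|A + A| = 11


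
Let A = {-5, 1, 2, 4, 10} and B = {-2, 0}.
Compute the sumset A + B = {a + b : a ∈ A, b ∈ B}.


A + B = {a + b : a ∈ A, b ∈ B}.
Enumerate all |A|·|B| = 5·2 = 10 pairs (a, b) and collect distinct sums.
a = -5: -5+-2=-7, -5+0=-5
a = 1: 1+-2=-1, 1+0=1
a = 2: 2+-2=0, 2+0=2
a = 4: 4+-2=2, 4+0=4
a = 10: 10+-2=8, 10+0=10
Collecting distinct sums: A + B = {-7, -5, -1, 0, 1, 2, 4, 8, 10}
|A + B| = 9

A + B = {-7, -5, -1, 0, 1, 2, 4, 8, 10}


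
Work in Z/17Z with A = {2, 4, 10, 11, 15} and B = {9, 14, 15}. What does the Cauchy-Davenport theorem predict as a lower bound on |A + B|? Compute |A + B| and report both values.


Cauchy-Davenport: |A + B| ≥ min(p, |A| + |B| - 1) for A, B nonempty in Z/pZ.
|A| = 5, |B| = 3, p = 17.
CD lower bound = min(17, 5 + 3 - 1) = min(17, 7) = 7.
Compute A + B mod 17 directly:
a = 2: 2+9=11, 2+14=16, 2+15=0
a = 4: 4+9=13, 4+14=1, 4+15=2
a = 10: 10+9=2, 10+14=7, 10+15=8
a = 11: 11+9=3, 11+14=8, 11+15=9
a = 15: 15+9=7, 15+14=12, 15+15=13
A + B = {0, 1, 2, 3, 7, 8, 9, 11, 12, 13, 16}, so |A + B| = 11.
Verify: 11 ≥ 7? Yes ✓.

CD lower bound = 7, actual |A + B| = 11.


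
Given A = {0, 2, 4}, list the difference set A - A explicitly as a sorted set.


A - A = {a - a' : a, a' ∈ A}.
Compute a - a' for each ordered pair (a, a'):
a = 0: 0-0=0, 0-2=-2, 0-4=-4
a = 2: 2-0=2, 2-2=0, 2-4=-2
a = 4: 4-0=4, 4-2=2, 4-4=0
Collecting distinct values (and noting 0 appears from a-a):
A - A = {-4, -2, 0, 2, 4}
|A - A| = 5

A - A = {-4, -2, 0, 2, 4}


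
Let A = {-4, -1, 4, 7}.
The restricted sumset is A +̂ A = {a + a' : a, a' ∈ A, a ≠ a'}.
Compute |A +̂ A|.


Restricted sumset: A +̂ A = {a + a' : a ∈ A, a' ∈ A, a ≠ a'}.
Equivalently, take A + A and drop any sum 2a that is achievable ONLY as a + a for a ∈ A (i.e. sums representable only with equal summands).
Enumerate pairs (a, a') with a < a' (symmetric, so each unordered pair gives one sum; this covers all a ≠ a'):
  -4 + -1 = -5
  -4 + 4 = 0
  -4 + 7 = 3
  -1 + 4 = 3
  -1 + 7 = 6
  4 + 7 = 11
Collected distinct sums: {-5, 0, 3, 6, 11}
|A +̂ A| = 5
(Reference bound: |A +̂ A| ≥ 2|A| - 3 for |A| ≥ 2, with |A| = 4 giving ≥ 5.)

|A +̂ A| = 5


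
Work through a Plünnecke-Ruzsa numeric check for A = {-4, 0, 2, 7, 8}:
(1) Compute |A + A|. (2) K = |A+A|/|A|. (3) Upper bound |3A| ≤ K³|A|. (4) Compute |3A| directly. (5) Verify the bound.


|A| = 5.
Step 1: Compute A + A by enumerating all 25 pairs.
A + A = {-8, -4, -2, 0, 2, 3, 4, 7, 8, 9, 10, 14, 15, 16}, so |A + A| = 14.
Step 2: Doubling constant K = |A + A|/|A| = 14/5 = 14/5 ≈ 2.8000.
Step 3: Plünnecke-Ruzsa gives |3A| ≤ K³·|A| = (2.8000)³ · 5 ≈ 109.7600.
Step 4: Compute 3A = A + A + A directly by enumerating all triples (a,b,c) ∈ A³; |3A| = 27.
Step 5: Check 27 ≤ 109.7600? Yes ✓.

K = 14/5, Plünnecke-Ruzsa bound K³|A| ≈ 109.7600, |3A| = 27, inequality holds.


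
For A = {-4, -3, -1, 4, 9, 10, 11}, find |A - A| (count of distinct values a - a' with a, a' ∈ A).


A - A = {a - a' : a, a' ∈ A}; |A| = 7.
Bounds: 2|A|-1 ≤ |A - A| ≤ |A|² - |A| + 1, i.e. 13 ≤ |A - A| ≤ 43.
Note: 0 ∈ A - A always (from a - a). The set is symmetric: if d ∈ A - A then -d ∈ A - A.
Enumerate nonzero differences d = a - a' with a > a' (then include -d):
Positive differences: {1, 2, 3, 5, 6, 7, 8, 10, 11, 12, 13, 14, 15}
Full difference set: {0} ∪ (positive diffs) ∪ (negative diffs).
|A - A| = 1 + 2·13 = 27 (matches direct enumeration: 27).

|A - A| = 27


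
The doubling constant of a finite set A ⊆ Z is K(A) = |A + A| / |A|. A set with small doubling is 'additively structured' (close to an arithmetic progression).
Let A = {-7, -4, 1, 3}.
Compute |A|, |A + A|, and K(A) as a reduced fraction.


|A| = 4.
Compute A + A by enumerating all 16 pairs.
A + A = {-14, -11, -8, -6, -4, -3, -1, 2, 4, 6}, so |A + A| = 10.
K = |A + A| / |A| = 10/4 = 5/2 ≈ 2.5000.
Reference: AP of size 4 gives K = 7/4 ≈ 1.7500; a fully generic set of size 4 gives K ≈ 2.5000.

|A| = 4, |A + A| = 10, K = 10/4 = 5/2.


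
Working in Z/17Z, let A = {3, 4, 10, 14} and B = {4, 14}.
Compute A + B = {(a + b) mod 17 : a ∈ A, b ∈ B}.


Work in Z/17Z: reduce every sum a + b modulo 17.
Enumerate all 8 pairs:
a = 3: 3+4=7, 3+14=0
a = 4: 4+4=8, 4+14=1
a = 10: 10+4=14, 10+14=7
a = 14: 14+4=1, 14+14=11
Distinct residues collected: {0, 1, 7, 8, 11, 14}
|A + B| = 6 (out of 17 total residues).

A + B = {0, 1, 7, 8, 11, 14}


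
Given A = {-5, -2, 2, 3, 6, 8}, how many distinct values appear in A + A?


A + A = {a + a' : a, a' ∈ A}; |A| = 6.
General bounds: 2|A| - 1 ≤ |A + A| ≤ |A|(|A|+1)/2, i.e. 11 ≤ |A + A| ≤ 21.
Lower bound 2|A|-1 is attained iff A is an arithmetic progression.
Enumerate sums a + a' for a ≤ a' (symmetric, so this suffices):
a = -5: -5+-5=-10, -5+-2=-7, -5+2=-3, -5+3=-2, -5+6=1, -5+8=3
a = -2: -2+-2=-4, -2+2=0, -2+3=1, -2+6=4, -2+8=6
a = 2: 2+2=4, 2+3=5, 2+6=8, 2+8=10
a = 3: 3+3=6, 3+6=9, 3+8=11
a = 6: 6+6=12, 6+8=14
a = 8: 8+8=16
Distinct sums: {-10, -7, -4, -3, -2, 0, 1, 3, 4, 5, 6, 8, 9, 10, 11, 12, 14, 16}
|A + A| = 18

|A + A| = 18


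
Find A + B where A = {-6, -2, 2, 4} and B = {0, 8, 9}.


A + B = {a + b : a ∈ A, b ∈ B}.
Enumerate all |A|·|B| = 4·3 = 12 pairs (a, b) and collect distinct sums.
a = -6: -6+0=-6, -6+8=2, -6+9=3
a = -2: -2+0=-2, -2+8=6, -2+9=7
a = 2: 2+0=2, 2+8=10, 2+9=11
a = 4: 4+0=4, 4+8=12, 4+9=13
Collecting distinct sums: A + B = {-6, -2, 2, 3, 4, 6, 7, 10, 11, 12, 13}
|A + B| = 11

A + B = {-6, -2, 2, 3, 4, 6, 7, 10, 11, 12, 13}


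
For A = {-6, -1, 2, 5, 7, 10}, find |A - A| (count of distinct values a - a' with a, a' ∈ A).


A - A = {a - a' : a, a' ∈ A}; |A| = 6.
Bounds: 2|A|-1 ≤ |A - A| ≤ |A|² - |A| + 1, i.e. 11 ≤ |A - A| ≤ 31.
Note: 0 ∈ A - A always (from a - a). The set is symmetric: if d ∈ A - A then -d ∈ A - A.
Enumerate nonzero differences d = a - a' with a > a' (then include -d):
Positive differences: {2, 3, 5, 6, 8, 11, 13, 16}
Full difference set: {0} ∪ (positive diffs) ∪ (negative diffs).
|A - A| = 1 + 2·8 = 17 (matches direct enumeration: 17).

|A - A| = 17


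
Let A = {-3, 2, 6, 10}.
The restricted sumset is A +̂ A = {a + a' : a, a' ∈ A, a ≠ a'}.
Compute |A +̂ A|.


Restricted sumset: A +̂ A = {a + a' : a ∈ A, a' ∈ A, a ≠ a'}.
Equivalently, take A + A and drop any sum 2a that is achievable ONLY as a + a for a ∈ A (i.e. sums representable only with equal summands).
Enumerate pairs (a, a') with a < a' (symmetric, so each unordered pair gives one sum; this covers all a ≠ a'):
  -3 + 2 = -1
  -3 + 6 = 3
  -3 + 10 = 7
  2 + 6 = 8
  2 + 10 = 12
  6 + 10 = 16
Collected distinct sums: {-1, 3, 7, 8, 12, 16}
|A +̂ A| = 6
(Reference bound: |A +̂ A| ≥ 2|A| - 3 for |A| ≥ 2, with |A| = 4 giving ≥ 5.)

|A +̂ A| = 6


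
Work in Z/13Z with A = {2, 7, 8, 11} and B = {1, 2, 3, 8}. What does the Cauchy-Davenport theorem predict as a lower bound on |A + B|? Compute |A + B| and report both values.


Cauchy-Davenport: |A + B| ≥ min(p, |A| + |B| - 1) for A, B nonempty in Z/pZ.
|A| = 4, |B| = 4, p = 13.
CD lower bound = min(13, 4 + 4 - 1) = min(13, 7) = 7.
Compute A + B mod 13 directly:
a = 2: 2+1=3, 2+2=4, 2+3=5, 2+8=10
a = 7: 7+1=8, 7+2=9, 7+3=10, 7+8=2
a = 8: 8+1=9, 8+2=10, 8+3=11, 8+8=3
a = 11: 11+1=12, 11+2=0, 11+3=1, 11+8=6
A + B = {0, 1, 2, 3, 4, 5, 6, 8, 9, 10, 11, 12}, so |A + B| = 12.
Verify: 12 ≥ 7? Yes ✓.

CD lower bound = 7, actual |A + B| = 12.


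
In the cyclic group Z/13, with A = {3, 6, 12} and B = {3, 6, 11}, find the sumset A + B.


Work in Z/13Z: reduce every sum a + b modulo 13.
Enumerate all 9 pairs:
a = 3: 3+3=6, 3+6=9, 3+11=1
a = 6: 6+3=9, 6+6=12, 6+11=4
a = 12: 12+3=2, 12+6=5, 12+11=10
Distinct residues collected: {1, 2, 4, 5, 6, 9, 10, 12}
|A + B| = 8 (out of 13 total residues).

A + B = {1, 2, 4, 5, 6, 9, 10, 12}


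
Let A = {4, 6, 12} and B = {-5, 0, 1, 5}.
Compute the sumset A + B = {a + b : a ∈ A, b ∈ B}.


A + B = {a + b : a ∈ A, b ∈ B}.
Enumerate all |A|·|B| = 3·4 = 12 pairs (a, b) and collect distinct sums.
a = 4: 4+-5=-1, 4+0=4, 4+1=5, 4+5=9
a = 6: 6+-5=1, 6+0=6, 6+1=7, 6+5=11
a = 12: 12+-5=7, 12+0=12, 12+1=13, 12+5=17
Collecting distinct sums: A + B = {-1, 1, 4, 5, 6, 7, 9, 11, 12, 13, 17}
|A + B| = 11

A + B = {-1, 1, 4, 5, 6, 7, 9, 11, 12, 13, 17}


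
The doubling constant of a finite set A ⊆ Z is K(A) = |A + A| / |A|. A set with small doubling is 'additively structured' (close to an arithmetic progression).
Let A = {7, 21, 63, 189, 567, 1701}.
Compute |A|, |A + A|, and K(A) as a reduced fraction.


|A| = 6.
Compute A + A by enumerating all 36 pairs.
A + A = {14, 28, 42, 70, 84, 126, 196, 210, 252, 378, 574, 588, 630, 756, 1134, 1708, 1722, 1764, 1890, 2268, 3402}, so |A + A| = 21.
K = |A + A| / |A| = 21/6 = 7/2 ≈ 3.5000.
Reference: AP of size 6 gives K = 11/6 ≈ 1.8333; a fully generic set of size 6 gives K ≈ 3.5000.

|A| = 6, |A + A| = 21, K = 21/6 = 7/2.


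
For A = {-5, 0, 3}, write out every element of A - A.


A - A = {a - a' : a, a' ∈ A}.
Compute a - a' for each ordered pair (a, a'):
a = -5: -5--5=0, -5-0=-5, -5-3=-8
a = 0: 0--5=5, 0-0=0, 0-3=-3
a = 3: 3--5=8, 3-0=3, 3-3=0
Collecting distinct values (and noting 0 appears from a-a):
A - A = {-8, -5, -3, 0, 3, 5, 8}
|A - A| = 7

A - A = {-8, -5, -3, 0, 3, 5, 8}


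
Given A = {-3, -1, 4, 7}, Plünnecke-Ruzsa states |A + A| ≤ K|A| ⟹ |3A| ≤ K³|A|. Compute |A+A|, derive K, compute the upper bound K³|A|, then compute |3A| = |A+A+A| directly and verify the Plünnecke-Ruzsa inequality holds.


|A| = 4.
Step 1: Compute A + A by enumerating all 16 pairs.
A + A = {-6, -4, -2, 1, 3, 4, 6, 8, 11, 14}, so |A + A| = 10.
Step 2: Doubling constant K = |A + A|/|A| = 10/4 = 10/4 ≈ 2.5000.
Step 3: Plünnecke-Ruzsa gives |3A| ≤ K³·|A| = (2.5000)³ · 4 ≈ 62.5000.
Step 4: Compute 3A = A + A + A directly by enumerating all triples (a,b,c) ∈ A³; |3A| = 19.
Step 5: Check 19 ≤ 62.5000? Yes ✓.

K = 10/4, Plünnecke-Ruzsa bound K³|A| ≈ 62.5000, |3A| = 19, inequality holds.


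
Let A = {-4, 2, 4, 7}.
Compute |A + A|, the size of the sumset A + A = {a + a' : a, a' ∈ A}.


A + A = {a + a' : a, a' ∈ A}; |A| = 4.
General bounds: 2|A| - 1 ≤ |A + A| ≤ |A|(|A|+1)/2, i.e. 7 ≤ |A + A| ≤ 10.
Lower bound 2|A|-1 is attained iff A is an arithmetic progression.
Enumerate sums a + a' for a ≤ a' (symmetric, so this suffices):
a = -4: -4+-4=-8, -4+2=-2, -4+4=0, -4+7=3
a = 2: 2+2=4, 2+4=6, 2+7=9
a = 4: 4+4=8, 4+7=11
a = 7: 7+7=14
Distinct sums: {-8, -2, 0, 3, 4, 6, 8, 9, 11, 14}
|A + A| = 10

|A + A| = 10


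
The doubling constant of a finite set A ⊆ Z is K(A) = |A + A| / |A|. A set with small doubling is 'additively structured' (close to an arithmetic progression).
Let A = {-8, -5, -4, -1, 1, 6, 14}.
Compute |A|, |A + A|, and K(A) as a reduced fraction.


|A| = 7.
Compute A + A by enumerating all 49 pairs.
A + A = {-16, -13, -12, -10, -9, -8, -7, -6, -5, -4, -3, -2, 0, 1, 2, 5, 6, 7, 9, 10, 12, 13, 15, 20, 28}, so |A + A| = 25.
K = |A + A| / |A| = 25/7 (already in lowest terms) ≈ 3.5714.
Reference: AP of size 7 gives K = 13/7 ≈ 1.8571; a fully generic set of size 7 gives K ≈ 4.0000.

|A| = 7, |A + A| = 25, K = 25/7.


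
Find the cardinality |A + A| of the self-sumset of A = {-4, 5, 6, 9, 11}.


A + A = {a + a' : a, a' ∈ A}; |A| = 5.
General bounds: 2|A| - 1 ≤ |A + A| ≤ |A|(|A|+1)/2, i.e. 9 ≤ |A + A| ≤ 15.
Lower bound 2|A|-1 is attained iff A is an arithmetic progression.
Enumerate sums a + a' for a ≤ a' (symmetric, so this suffices):
a = -4: -4+-4=-8, -4+5=1, -4+6=2, -4+9=5, -4+11=7
a = 5: 5+5=10, 5+6=11, 5+9=14, 5+11=16
a = 6: 6+6=12, 6+9=15, 6+11=17
a = 9: 9+9=18, 9+11=20
a = 11: 11+11=22
Distinct sums: {-8, 1, 2, 5, 7, 10, 11, 12, 14, 15, 16, 17, 18, 20, 22}
|A + A| = 15

|A + A| = 15
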